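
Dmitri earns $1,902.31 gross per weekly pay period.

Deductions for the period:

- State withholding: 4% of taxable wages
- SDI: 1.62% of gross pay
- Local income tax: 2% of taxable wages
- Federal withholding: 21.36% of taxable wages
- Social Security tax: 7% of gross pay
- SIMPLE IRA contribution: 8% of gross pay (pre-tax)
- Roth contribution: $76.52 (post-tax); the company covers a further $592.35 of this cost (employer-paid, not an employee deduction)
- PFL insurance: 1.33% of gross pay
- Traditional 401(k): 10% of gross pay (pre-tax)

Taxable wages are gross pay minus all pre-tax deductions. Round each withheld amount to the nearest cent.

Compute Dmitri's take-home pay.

Traditional 401(k): $1,902.31 × 0.1 = $190.23
SIMPLE IRA contribution: $1,902.31 × 0.08 = $152.18
Pre-tax total = $190.23 + $152.18 = $342.41
Taxable wages = $1,902.31 − $342.41 = $1,559.90
Local income tax: $1,559.90 × 0.02 = $31.20
Federal withholding: $1,559.90 × 0.2136 = $333.19
State withholding: $1,559.90 × 0.04 = $62.40
Social Security tax: $1,902.31 × 0.07 = $133.16
PFL insurance: $1,902.31 × 0.0133 = $25.30
SDI: $1,902.31 × 0.0162 = $30.82
Roth contribution: $76.52
(Employer's $592.35 toward Roth contribution is not withheld from the employee.)
Total deductions = $190.23 + $152.18 + $31.20 + $333.19 + $62.40 + $133.16 + $25.30 + $30.82 + $76.52 = $1,035.00
Net pay = $1,902.31 − $1,035.00 = $867.31

$867.31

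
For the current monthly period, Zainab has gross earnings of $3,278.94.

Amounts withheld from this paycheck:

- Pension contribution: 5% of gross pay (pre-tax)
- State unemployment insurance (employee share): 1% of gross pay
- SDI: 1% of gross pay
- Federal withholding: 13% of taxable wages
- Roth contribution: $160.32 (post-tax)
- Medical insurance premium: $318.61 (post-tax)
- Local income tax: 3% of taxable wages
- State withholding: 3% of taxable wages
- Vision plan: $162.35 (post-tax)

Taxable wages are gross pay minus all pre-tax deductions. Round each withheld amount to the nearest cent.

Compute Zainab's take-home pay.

Pension contribution: $3,278.94 × 0.05 = $163.95
Taxable wages = $3,278.94 − $163.95 = $3,114.99
State withholding: $3,114.99 × 0.03 = $93.45
Local income tax: $3,114.99 × 0.03 = $93.45
Federal withholding: $3,114.99 × 0.13 = $404.95
SDI: $3,278.94 × 0.01 = $32.79
State unemployment insurance (employee share): $3,278.94 × 0.01 = $32.79
Vision plan: $162.35
Medical insurance premium: $318.61
Roth contribution: $160.32
Total deductions = $163.95 + $93.45 + $93.45 + $404.95 + $32.79 + $32.79 + $162.35 + $318.61 + $160.32 = $1,462.66
Net pay = $3,278.94 − $1,462.66 = $1,816.28

$1,816.28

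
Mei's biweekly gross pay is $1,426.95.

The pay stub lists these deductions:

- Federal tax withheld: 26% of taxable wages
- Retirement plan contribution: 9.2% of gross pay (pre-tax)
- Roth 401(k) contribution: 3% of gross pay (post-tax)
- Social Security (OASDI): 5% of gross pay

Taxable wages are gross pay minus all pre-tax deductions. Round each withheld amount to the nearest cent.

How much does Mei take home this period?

$844.64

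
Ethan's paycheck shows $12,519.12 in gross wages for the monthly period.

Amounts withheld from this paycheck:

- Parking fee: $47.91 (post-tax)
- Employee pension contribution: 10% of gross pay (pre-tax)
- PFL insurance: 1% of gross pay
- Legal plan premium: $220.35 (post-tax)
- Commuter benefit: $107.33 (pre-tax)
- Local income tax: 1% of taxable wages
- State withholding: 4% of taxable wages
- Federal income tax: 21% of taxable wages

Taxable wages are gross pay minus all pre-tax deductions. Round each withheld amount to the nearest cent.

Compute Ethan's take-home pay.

$7,864.86

Employee pension contribution: $12,519.12 × 0.1 = $1,251.91
Commuter benefit: $107.33
Pre-tax total = $1,251.91 + $107.33 = $1,359.24
Taxable wages = $12,519.12 − $1,359.24 = $11,159.88
Local income tax: $11,159.88 × 0.01 = $111.60
State withholding: $11,159.88 × 0.04 = $446.40
Federal income tax: $11,159.88 × 0.21 = $2,343.57
PFL insurance: $12,519.12 × 0.01 = $125.19
Parking fee: $47.91
Legal plan premium: $220.35
Total deductions = $1,251.91 + $107.33 + $111.60 + $446.40 + $2,343.57 + $125.19 + $47.91 + $220.35 = $4,654.26
Net pay = $12,519.12 − $4,654.26 = $7,864.86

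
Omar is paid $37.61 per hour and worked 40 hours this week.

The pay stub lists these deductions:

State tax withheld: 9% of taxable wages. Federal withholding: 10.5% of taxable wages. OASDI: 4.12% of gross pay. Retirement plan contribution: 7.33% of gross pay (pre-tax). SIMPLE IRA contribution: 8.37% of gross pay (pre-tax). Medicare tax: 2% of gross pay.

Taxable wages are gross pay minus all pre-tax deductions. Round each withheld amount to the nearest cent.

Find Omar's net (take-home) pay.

Gross pay: 40 × $37.61 = $1,504.40
SIMPLE IRA contribution: $1,504.40 × 0.0837 = $125.92
Retirement plan contribution: $1,504.40 × 0.0733 = $110.27
Pre-tax total = $125.92 + $110.27 = $236.19
Taxable wages = $1,504.40 − $236.19 = $1,268.21
State tax withheld: $1,268.21 × 0.09 = $114.14
Federal withholding: $1,268.21 × 0.105 = $133.16
Medicare tax: $1,504.40 × 0.02 = $30.09
OASDI: $1,504.40 × 0.0412 = $61.98
Total deductions = $125.92 + $110.27 + $114.14 + $133.16 + $30.09 + $61.98 = $575.56
Net pay = $1,504.40 − $575.56 = $928.84

$928.84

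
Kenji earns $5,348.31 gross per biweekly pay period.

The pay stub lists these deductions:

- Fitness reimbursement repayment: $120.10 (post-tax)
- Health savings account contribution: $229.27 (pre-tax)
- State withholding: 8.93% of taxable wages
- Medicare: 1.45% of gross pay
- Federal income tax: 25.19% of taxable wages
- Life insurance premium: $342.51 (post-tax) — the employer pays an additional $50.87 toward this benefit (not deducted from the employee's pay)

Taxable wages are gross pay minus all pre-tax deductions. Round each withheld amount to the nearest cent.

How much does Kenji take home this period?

Health savings account contribution: $229.27
Taxable wages = $5,348.31 − $229.27 = $5,119.04
Federal income tax: $5,119.04 × 0.2519 = $1,289.49
State withholding: $5,119.04 × 0.0893 = $457.13
Medicare: $5,348.31 × 0.0145 = $77.55
Life insurance premium: $342.51
Fitness reimbursement repayment: $120.10
(Employer's $50.87 toward life insurance premium is not withheld from the employee.)
Total deductions = $229.27 + $1,289.49 + $457.13 + $77.55 + $342.51 + $120.10 = $2,516.05
Net pay = $5,348.31 − $2,516.05 = $2,832.26

$2,832.26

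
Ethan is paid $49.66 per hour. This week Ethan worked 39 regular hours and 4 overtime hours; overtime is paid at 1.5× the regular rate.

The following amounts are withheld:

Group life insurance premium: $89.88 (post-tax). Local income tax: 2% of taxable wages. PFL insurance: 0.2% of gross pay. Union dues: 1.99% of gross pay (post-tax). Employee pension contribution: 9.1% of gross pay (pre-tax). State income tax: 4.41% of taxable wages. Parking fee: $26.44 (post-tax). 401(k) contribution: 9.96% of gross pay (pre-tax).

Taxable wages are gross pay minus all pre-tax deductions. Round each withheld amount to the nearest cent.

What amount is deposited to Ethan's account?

$1,527.55

Regular pay: 39 × $49.66 = $1,936.74
Overtime pay: 4 × $49.66 × 1.5 = $297.96
Gross pay = $1,936.74 + $297.96 = $2,234.70
Employee pension contribution: $2,234.70 × 0.091 = $203.36
401(k) contribution: $2,234.70 × 0.0996 = $222.58
Pre-tax total = $203.36 + $222.58 = $425.94
Taxable wages = $2,234.70 − $425.94 = $1,808.76
Local income tax: $1,808.76 × 0.02 = $36.18
State income tax: $1,808.76 × 0.0441 = $79.77
PFL insurance: $2,234.70 × 0.002 = $4.47
Union dues: $2,234.70 × 0.0199 = $44.47
Parking fee: $26.44
Group life insurance premium: $89.88
Total deductions = $203.36 + $222.58 + $36.18 + $79.77 + $4.47 + $44.47 + $26.44 + $89.88 = $707.15
Net pay = $2,234.70 − $707.15 = $1,527.55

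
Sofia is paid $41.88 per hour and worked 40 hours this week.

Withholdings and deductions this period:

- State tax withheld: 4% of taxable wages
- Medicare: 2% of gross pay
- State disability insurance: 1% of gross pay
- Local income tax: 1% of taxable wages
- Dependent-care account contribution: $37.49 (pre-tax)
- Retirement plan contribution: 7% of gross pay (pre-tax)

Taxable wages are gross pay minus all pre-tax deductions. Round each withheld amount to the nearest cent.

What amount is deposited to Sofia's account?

$1,394.18

Gross pay: 40 × $41.88 = $1,675.20
Retirement plan contribution: $1,675.20 × 0.07 = $117.26
Dependent-care account contribution: $37.49
Pre-tax total = $117.26 + $37.49 = $154.75
Taxable wages = $1,675.20 − $154.75 = $1,520.45
State tax withheld: $1,520.45 × 0.04 = $60.82
Local income tax: $1,520.45 × 0.01 = $15.20
Medicare: $1,675.20 × 0.02 = $33.50
State disability insurance: $1,675.20 × 0.01 = $16.75
Total deductions = $117.26 + $37.49 + $60.82 + $15.20 + $33.50 + $16.75 = $281.02
Net pay = $1,675.20 − $281.02 = $1,394.18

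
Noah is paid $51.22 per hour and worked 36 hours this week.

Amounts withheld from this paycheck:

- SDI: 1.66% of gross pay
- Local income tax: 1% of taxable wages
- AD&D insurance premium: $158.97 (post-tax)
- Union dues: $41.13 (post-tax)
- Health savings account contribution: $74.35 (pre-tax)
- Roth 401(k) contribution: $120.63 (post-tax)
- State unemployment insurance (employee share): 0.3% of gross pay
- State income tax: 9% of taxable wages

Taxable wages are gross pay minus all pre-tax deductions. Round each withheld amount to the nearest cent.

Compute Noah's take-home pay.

$1,235.74

Gross pay: 36 × $51.22 = $1,843.92
Health savings account contribution: $74.35
Taxable wages = $1,843.92 − $74.35 = $1,769.57
Local income tax: $1,769.57 × 0.01 = $17.70
State income tax: $1,769.57 × 0.09 = $159.26
SDI: $1,843.92 × 0.0166 = $30.61
State unemployment insurance (employee share): $1,843.92 × 0.003 = $5.53
AD&D insurance premium: $158.97
Union dues: $41.13
Roth 401(k) contribution: $120.63
Total deductions = $74.35 + $17.70 + $159.26 + $30.61 + $5.53 + $158.97 + $41.13 + $120.63 = $608.18
Net pay = $1,843.92 − $608.18 = $1,235.74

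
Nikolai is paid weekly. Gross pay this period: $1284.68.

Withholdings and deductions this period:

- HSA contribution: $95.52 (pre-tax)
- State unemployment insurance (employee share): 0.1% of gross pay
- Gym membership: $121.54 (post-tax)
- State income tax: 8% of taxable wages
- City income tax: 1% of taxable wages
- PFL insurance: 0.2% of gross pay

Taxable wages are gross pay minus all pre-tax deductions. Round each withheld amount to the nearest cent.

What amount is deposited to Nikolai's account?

$956.75

HSA contribution: $95.52
Taxable wages = $1284.68 − $95.52 = $1189.16
State income tax: $1189.16 × 0.08 = $95.13
City income tax: $1189.16 × 0.01 = $11.89
PFL insurance: $1284.68 × 0.002 = $2.57
State unemployment insurance (employee share): $1284.68 × 0.001 = $1.28
Gym membership: $121.54
Total deductions = $95.52 + $95.13 + $11.89 + $2.57 + $1.28 + $121.54 = $327.93
Net pay = $1284.68 − $327.93 = $956.75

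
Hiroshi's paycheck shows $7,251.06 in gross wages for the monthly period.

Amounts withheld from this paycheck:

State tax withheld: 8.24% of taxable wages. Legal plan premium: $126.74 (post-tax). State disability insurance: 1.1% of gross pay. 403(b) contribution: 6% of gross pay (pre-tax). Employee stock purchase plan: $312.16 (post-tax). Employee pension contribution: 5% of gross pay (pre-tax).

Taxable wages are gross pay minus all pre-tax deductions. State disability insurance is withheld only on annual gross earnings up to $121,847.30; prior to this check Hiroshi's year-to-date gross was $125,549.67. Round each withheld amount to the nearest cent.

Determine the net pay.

$5,482.79

Employee pension contribution: $7,251.06 × 0.05 = $362.55
403(b) contribution: $7,251.06 × 0.06 = $435.06
Pre-tax total = $362.55 + $435.06 = $797.61
Taxable wages = $7,251.06 − $797.61 = $6,453.45
State tax withheld: $6,453.45 × 0.0824 = $531.76
State disability insurance: annual cap $121,847.30 already reached (YTD $125,549.67), so $0.00
Employee stock purchase plan: $312.16
Legal plan premium: $126.74
Total deductions = $362.55 + $435.06 + $531.76 + $0.00 + $312.16 + $126.74 = $1,768.27
Net pay = $7,251.06 − $1,768.27 = $5,482.79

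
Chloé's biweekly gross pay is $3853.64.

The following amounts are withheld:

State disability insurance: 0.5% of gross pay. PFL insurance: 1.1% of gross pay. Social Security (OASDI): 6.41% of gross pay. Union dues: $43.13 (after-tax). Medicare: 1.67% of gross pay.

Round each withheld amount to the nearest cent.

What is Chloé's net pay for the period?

$3437.47

Medicare: $3853.64 × 0.0167 = $64.36
Social Security (OASDI): $3853.64 × 0.0641 = $247.02
PFL insurance: $3853.64 × 0.011 = $42.39
State disability insurance: $3853.64 × 0.005 = $19.27
Union dues: $43.13
Total deductions = $64.36 + $247.02 + $42.39 + $19.27 + $43.13 = $416.17
Net pay = $3853.64 − $416.17 = $3437.47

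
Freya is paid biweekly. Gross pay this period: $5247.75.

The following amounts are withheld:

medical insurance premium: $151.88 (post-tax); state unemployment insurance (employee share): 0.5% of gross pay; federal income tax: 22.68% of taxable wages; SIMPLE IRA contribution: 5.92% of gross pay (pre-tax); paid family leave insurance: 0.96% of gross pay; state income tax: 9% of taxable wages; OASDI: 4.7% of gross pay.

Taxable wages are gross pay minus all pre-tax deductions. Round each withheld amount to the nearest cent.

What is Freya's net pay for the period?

$2897.87

SIMPLE IRA contribution: $5247.75 × 0.0592 = $310.67
Taxable wages = $5247.75 − $310.67 = $4937.08
Federal income tax: $4937.08 × 0.2268 = $1119.73
State income tax: $4937.08 × 0.09 = $444.34
OASDI: $5247.75 × 0.047 = $246.64
State unemployment insurance (employee share): $5247.75 × 0.005 = $26.24
Paid family leave insurance: $5247.75 × 0.0096 = $50.38
Medical insurance premium: $151.88
Total deductions = $310.67 + $1119.73 + $444.34 + $246.64 + $26.24 + $50.38 + $151.88 = $2349.88
Net pay = $5247.75 − $2349.88 = $2897.87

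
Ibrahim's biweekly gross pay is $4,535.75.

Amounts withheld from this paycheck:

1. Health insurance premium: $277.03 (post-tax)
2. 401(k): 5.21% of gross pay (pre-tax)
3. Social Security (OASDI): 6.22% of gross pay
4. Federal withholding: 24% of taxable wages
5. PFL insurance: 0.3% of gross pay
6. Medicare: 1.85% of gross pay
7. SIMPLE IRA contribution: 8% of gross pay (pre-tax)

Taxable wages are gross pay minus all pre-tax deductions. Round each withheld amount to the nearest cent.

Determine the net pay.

$2,335.13

SIMPLE IRA contribution: $4,535.75 × 0.08 = $362.86
401(k): $4,535.75 × 0.0521 = $236.31
Pre-tax total = $362.86 + $236.31 = $599.17
Taxable wages = $4,535.75 − $599.17 = $3,936.58
Federal withholding: $3,936.58 × 0.24 = $944.78
PFL insurance: $4,535.75 × 0.003 = $13.61
Social Security (OASDI): $4,535.75 × 0.0622 = $282.12
Medicare: $4,535.75 × 0.0185 = $83.91
Health insurance premium: $277.03
Total deductions = $362.86 + $236.31 + $944.78 + $13.61 + $282.12 + $83.91 + $277.03 = $2,200.62
Net pay = $4,535.75 − $2,200.62 = $2,335.13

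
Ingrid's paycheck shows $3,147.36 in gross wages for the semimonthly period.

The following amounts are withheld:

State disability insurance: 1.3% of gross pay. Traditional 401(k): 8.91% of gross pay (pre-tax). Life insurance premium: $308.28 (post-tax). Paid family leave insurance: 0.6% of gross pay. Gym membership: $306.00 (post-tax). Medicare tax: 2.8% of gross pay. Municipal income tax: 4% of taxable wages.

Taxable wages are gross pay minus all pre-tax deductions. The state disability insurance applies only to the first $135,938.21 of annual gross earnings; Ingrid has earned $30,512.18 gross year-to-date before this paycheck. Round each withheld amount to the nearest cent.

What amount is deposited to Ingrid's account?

Traditional 401(k): $3,147.36 × 0.0891 = $280.43
Taxable wages = $3,147.36 − $280.43 = $2,866.93
Municipal income tax: $2,866.93 × 0.04 = $114.68
Paid family leave insurance: $3,147.36 × 0.006 = $18.88
Medicare tax: $3,147.36 × 0.028 = $88.13
State disability insurance: cap not yet reached, full $3,147.36 is subject → $3,147.36 × 0.013 = $40.92
Gym membership: $306.00
Life insurance premium: $308.28
Total deductions = $280.43 + $114.68 + $18.88 + $88.13 + $40.92 + $306.00 + $308.28 = $1,157.32
Net pay = $3,147.36 − $1,157.32 = $1,990.04

$1,990.04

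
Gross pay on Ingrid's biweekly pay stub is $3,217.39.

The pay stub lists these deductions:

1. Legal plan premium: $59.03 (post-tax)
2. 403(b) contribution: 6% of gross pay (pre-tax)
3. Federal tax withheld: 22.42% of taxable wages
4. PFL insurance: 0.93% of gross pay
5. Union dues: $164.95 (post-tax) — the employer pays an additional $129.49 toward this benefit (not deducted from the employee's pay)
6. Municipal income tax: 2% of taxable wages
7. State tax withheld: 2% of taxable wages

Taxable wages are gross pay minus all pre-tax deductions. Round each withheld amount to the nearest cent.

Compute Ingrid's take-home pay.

403(b) contribution: $3,217.39 × 0.06 = $193.04
Taxable wages = $3,217.39 − $193.04 = $3,024.35
Federal tax withheld: $3,024.35 × 0.2242 = $678.06
Municipal income tax: $3,024.35 × 0.02 = $60.49
State tax withheld: $3,024.35 × 0.02 = $60.49
PFL insurance: $3,217.39 × 0.0093 = $29.92
Legal plan premium: $59.03
Union dues: $164.95
(Employer's $129.49 toward union dues is not withheld from the employee.)
Total deductions = $193.04 + $678.06 + $60.49 + $60.49 + $29.92 + $59.03 + $164.95 = $1,245.98
Net pay = $3,217.39 − $1,245.98 = $1,971.41

$1,971.41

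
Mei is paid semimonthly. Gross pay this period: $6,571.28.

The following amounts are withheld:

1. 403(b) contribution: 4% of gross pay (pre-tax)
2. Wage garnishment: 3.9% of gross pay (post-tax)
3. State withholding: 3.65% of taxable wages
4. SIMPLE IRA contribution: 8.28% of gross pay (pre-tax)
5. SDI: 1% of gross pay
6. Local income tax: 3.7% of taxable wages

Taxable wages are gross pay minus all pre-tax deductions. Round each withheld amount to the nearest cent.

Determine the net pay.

403(b) contribution: $6,571.28 × 0.04 = $262.85
SIMPLE IRA contribution: $6,571.28 × 0.0828 = $544.10
Pre-tax total = $262.85 + $544.10 = $806.95
Taxable wages = $6,571.28 − $806.95 = $5,764.33
State withholding: $5,764.33 × 0.0365 = $210.40
Local income tax: $5,764.33 × 0.037 = $213.28
SDI: $6,571.28 × 0.01 = $65.71
Wage garnishment: $6,571.28 × 0.039 = $256.28
Total deductions = $262.85 + $544.10 + $210.40 + $213.28 + $65.71 + $256.28 = $1,552.62
Net pay = $6,571.28 − $1,552.62 = $5,018.66

$5,018.66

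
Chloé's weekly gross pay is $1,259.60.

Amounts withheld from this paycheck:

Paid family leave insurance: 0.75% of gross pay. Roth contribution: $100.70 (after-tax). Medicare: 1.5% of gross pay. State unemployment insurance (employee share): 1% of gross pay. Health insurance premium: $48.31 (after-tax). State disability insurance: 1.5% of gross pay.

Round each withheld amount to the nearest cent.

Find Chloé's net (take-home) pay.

$1,050.76

Paid family leave insurance: $1,259.60 × 0.0075 = $9.45
State unemployment insurance (employee share): $1,259.60 × 0.01 = $12.60
State disability insurance: $1,259.60 × 0.015 = $18.89
Medicare: $1,259.60 × 0.015 = $18.89
Health insurance premium: $48.31
Roth contribution: $100.70
Total deductions = $9.45 + $12.60 + $18.89 + $18.89 + $48.31 + $100.70 = $208.84
Net pay = $1,259.60 − $208.84 = $1,050.76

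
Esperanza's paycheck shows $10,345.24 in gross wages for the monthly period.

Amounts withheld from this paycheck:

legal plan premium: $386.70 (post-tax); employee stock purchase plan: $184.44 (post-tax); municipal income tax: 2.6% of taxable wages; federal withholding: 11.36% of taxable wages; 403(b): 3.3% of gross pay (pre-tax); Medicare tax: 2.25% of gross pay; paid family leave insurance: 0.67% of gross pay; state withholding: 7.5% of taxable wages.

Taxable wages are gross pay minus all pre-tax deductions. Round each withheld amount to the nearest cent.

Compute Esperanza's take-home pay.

$6,983.80

403(b): $10,345.24 × 0.033 = $341.39
Taxable wages = $10,345.24 − $341.39 = $10,003.85
Federal withholding: $10,003.85 × 0.1136 = $1,136.44
Municipal income tax: $10,003.85 × 0.026 = $260.10
State withholding: $10,003.85 × 0.075 = $750.29
Medicare tax: $10,345.24 × 0.0225 = $232.77
Paid family leave insurance: $10,345.24 × 0.0067 = $69.31
Legal plan premium: $386.70
Employee stock purchase plan: $184.44
Total deductions = $341.39 + $1,136.44 + $260.10 + $750.29 + $232.77 + $69.31 + $386.70 + $184.44 = $3,361.44
Net pay = $10,345.24 − $3,361.44 = $6,983.80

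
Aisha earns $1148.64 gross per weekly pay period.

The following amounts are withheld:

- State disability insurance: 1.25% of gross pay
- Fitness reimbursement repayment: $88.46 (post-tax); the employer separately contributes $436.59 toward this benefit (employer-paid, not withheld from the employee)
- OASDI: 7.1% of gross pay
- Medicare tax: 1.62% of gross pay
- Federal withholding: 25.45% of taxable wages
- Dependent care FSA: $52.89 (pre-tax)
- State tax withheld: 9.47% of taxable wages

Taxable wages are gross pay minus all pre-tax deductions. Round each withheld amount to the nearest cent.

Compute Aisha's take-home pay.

$510.13

Dependent care FSA: $52.89
Taxable wages = $1148.64 − $52.89 = $1095.75
State tax withheld: $1095.75 × 0.0947 = $103.77
Federal withholding: $1095.75 × 0.2545 = $278.87
Medicare tax: $1148.64 × 0.0162 = $18.61
OASDI: $1148.64 × 0.071 = $81.55
State disability insurance: $1148.64 × 0.0125 = $14.36
Fitness reimbursement repayment: $88.46
(Employer's $436.59 toward fitness reimbursement repayment is not withheld from the employee.)
Total deductions = $52.89 + $103.77 + $278.87 + $18.61 + $81.55 + $14.36 + $88.46 = $638.51
Net pay = $1148.64 − $638.51 = $510.13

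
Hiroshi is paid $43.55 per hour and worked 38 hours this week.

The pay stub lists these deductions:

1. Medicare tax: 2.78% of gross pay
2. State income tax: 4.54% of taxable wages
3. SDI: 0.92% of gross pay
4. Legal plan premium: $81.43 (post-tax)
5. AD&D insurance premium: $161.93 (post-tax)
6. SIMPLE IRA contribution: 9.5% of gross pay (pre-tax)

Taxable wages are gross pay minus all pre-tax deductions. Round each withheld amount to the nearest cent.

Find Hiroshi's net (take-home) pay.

Gross pay: 38 × $43.55 = $1,654.90
SIMPLE IRA contribution: $1,654.90 × 0.095 = $157.22
Taxable wages = $1,654.90 − $157.22 = $1,497.68
State income tax: $1,497.68 × 0.0454 = $67.99
Medicare tax: $1,654.90 × 0.0278 = $46.01
SDI: $1,654.90 × 0.0092 = $15.23
AD&D insurance premium: $161.93
Legal plan premium: $81.43
Total deductions = $157.22 + $67.99 + $46.01 + $15.23 + $161.93 + $81.43 = $529.81
Net pay = $1,654.90 − $529.81 = $1,125.09

$1,125.09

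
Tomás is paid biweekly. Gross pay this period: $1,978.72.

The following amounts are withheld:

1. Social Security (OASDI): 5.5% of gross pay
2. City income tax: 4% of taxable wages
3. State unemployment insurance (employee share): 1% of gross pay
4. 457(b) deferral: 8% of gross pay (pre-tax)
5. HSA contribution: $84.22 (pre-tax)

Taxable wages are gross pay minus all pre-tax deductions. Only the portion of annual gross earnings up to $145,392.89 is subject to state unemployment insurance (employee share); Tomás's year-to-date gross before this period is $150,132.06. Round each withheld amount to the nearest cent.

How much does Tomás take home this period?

HSA contribution: $84.22
457(b) deferral: $1,978.72 × 0.08 = $158.30
Pre-tax total = $84.22 + $158.30 = $242.52
Taxable wages = $1,978.72 − $242.52 = $1,736.20
City income tax: $1,736.20 × 0.04 = $69.45
Social Security (OASDI): $1,978.72 × 0.055 = $108.83
State unemployment insurance (employee share): annual cap $145,392.89 already reached (YTD $150,132.06), so $0.00
Total deductions = $84.22 + $158.30 + $69.45 + $108.83 + $0.00 = $420.80
Net pay = $1,978.72 − $420.80 = $1,557.92

$1,557.92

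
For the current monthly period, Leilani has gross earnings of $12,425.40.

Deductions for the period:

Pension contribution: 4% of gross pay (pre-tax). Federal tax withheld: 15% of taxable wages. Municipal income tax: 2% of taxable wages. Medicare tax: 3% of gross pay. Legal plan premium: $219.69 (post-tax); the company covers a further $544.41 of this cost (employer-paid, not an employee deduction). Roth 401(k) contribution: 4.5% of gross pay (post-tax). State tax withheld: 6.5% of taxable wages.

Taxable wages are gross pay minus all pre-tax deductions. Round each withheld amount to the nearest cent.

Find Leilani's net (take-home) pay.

Pension contribution: $12,425.40 × 0.04 = $497.02
Taxable wages = $12,425.40 − $497.02 = $11,928.38
Federal tax withheld: $11,928.38 × 0.15 = $1,789.26
State tax withheld: $11,928.38 × 0.065 = $775.34
Municipal income tax: $11,928.38 × 0.02 = $238.57
Medicare tax: $12,425.40 × 0.03 = $372.76
Roth 401(k) contribution: $12,425.40 × 0.045 = $559.14
Legal plan premium: $219.69
(Employer's $544.41 toward legal plan premium is not withheld from the employee.)
Total deductions = $497.02 + $1,789.26 + $775.34 + $238.57 + $372.76 + $559.14 + $219.69 = $4,451.78
Net pay = $12,425.40 − $4,451.78 = $7,973.62

$7,973.62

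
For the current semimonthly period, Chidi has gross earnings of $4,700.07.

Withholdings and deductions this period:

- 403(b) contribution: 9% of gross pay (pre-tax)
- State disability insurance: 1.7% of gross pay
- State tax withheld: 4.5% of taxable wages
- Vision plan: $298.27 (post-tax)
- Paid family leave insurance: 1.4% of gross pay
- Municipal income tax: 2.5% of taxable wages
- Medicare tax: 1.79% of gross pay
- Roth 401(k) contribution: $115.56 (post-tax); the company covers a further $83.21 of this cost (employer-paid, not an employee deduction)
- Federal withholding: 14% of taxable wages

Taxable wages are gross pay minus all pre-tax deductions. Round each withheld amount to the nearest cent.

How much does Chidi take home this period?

403(b) contribution: $4,700.07 × 0.09 = $423.01
Taxable wages = $4,700.07 − $423.01 = $4,277.06
Federal withholding: $4,277.06 × 0.14 = $598.79
State tax withheld: $4,277.06 × 0.045 = $192.47
Municipal income tax: $4,277.06 × 0.025 = $106.93
State disability insurance: $4,700.07 × 0.017 = $79.90
Medicare tax: $4,700.07 × 0.0179 = $84.13
Paid family leave insurance: $4,700.07 × 0.014 = $65.80
Vision plan: $298.27
Roth 401(k) contribution: $115.56
(Employer's $83.21 toward Roth 401(k) contribution is not withheld from the employee.)
Total deductions = $423.01 + $598.79 + $192.47 + $106.93 + $79.90 + $84.13 + $65.80 + $298.27 + $115.56 = $1,964.86
Net pay = $4,700.07 − $1,964.86 = $2,735.21

$2,735.21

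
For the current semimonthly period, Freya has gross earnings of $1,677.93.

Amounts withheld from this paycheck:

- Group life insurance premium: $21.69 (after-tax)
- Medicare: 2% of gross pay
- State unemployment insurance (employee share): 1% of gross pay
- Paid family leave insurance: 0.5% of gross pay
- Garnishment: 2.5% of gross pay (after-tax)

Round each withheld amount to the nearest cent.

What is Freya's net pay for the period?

Medicare: $1,677.93 × 0.02 = $33.56
State unemployment insurance (employee share): $1,677.93 × 0.01 = $16.78
Paid family leave insurance: $1,677.93 × 0.005 = $8.39
Garnishment: $1,677.93 × 0.025 = $41.95
Group life insurance premium: $21.69
Total deductions = $33.56 + $16.78 + $8.39 + $41.95 + $21.69 = $122.37
Net pay = $1,677.93 − $122.37 = $1,555.56

$1,555.56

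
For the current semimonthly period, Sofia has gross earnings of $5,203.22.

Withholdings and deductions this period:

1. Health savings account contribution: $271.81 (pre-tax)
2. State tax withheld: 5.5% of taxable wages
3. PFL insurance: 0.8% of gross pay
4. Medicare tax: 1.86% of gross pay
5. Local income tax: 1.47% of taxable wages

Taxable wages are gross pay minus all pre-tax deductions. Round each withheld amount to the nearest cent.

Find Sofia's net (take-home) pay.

$4,449.28

Health savings account contribution: $271.81
Taxable wages = $5,203.22 − $271.81 = $4,931.41
State tax withheld: $4,931.41 × 0.055 = $271.23
Local income tax: $4,931.41 × 0.0147 = $72.49
PFL insurance: $5,203.22 × 0.008 = $41.63
Medicare tax: $5,203.22 × 0.0186 = $96.78
Total deductions = $271.81 + $271.23 + $72.49 + $41.63 + $96.78 = $753.94
Net pay = $5,203.22 − $753.94 = $4,449.28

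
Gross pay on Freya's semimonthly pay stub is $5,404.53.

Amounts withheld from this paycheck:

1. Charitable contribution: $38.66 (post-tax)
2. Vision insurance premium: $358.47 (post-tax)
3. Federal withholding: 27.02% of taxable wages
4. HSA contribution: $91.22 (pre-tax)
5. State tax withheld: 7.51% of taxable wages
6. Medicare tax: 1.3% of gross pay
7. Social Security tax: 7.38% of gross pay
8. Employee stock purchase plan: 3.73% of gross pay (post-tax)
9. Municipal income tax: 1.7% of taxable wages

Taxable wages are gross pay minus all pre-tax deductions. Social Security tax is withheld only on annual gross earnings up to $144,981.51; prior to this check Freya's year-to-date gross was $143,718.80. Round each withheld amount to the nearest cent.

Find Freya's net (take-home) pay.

HSA contribution: $91.22
Taxable wages = $5,404.53 − $91.22 = $5,313.31
Federal withholding: $5,313.31 × 0.2702 = $1,435.66
State tax withheld: $5,313.31 × 0.0751 = $399.03
Municipal income tax: $5,313.31 × 0.017 = $90.33
Social Security tax: only $144,981.51 − $143,718.80 = $1,262.71 of this check is subject → $1,262.71 × 0.0738 = $93.19
Medicare tax: $5,404.53 × 0.013 = $70.26
Vision insurance premium: $358.47
Charitable contribution: $38.66
Employee stock purchase plan: $5,404.53 × 0.0373 = $201.59
Total deductions = $91.22 + $1,435.66 + $399.03 + $90.33 + $93.19 + $70.26 + $358.47 + $38.66 + $201.59 = $2,778.41
Net pay = $5,404.53 − $2,778.41 = $2,626.12

$2,626.12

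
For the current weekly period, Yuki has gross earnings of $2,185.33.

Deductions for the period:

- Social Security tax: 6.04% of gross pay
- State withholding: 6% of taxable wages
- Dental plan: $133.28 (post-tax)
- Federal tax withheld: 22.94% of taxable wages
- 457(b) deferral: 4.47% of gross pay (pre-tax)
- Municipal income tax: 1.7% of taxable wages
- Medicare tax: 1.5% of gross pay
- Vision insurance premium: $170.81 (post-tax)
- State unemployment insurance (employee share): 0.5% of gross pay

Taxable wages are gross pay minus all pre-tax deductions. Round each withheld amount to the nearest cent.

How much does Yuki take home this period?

$968.20

457(b) deferral: $2,185.33 × 0.0447 = $97.68
Taxable wages = $2,185.33 − $97.68 = $2,087.65
Municipal income tax: $2,087.65 × 0.017 = $35.49
Federal tax withheld: $2,087.65 × 0.2294 = $478.91
State withholding: $2,087.65 × 0.06 = $125.26
Medicare tax: $2,185.33 × 0.015 = $32.78
Social Security tax: $2,185.33 × 0.0604 = $131.99
State unemployment insurance (employee share): $2,185.33 × 0.005 = $10.93
Vision insurance premium: $170.81
Dental plan: $133.28
Total deductions = $97.68 + $35.49 + $478.91 + $125.26 + $32.78 + $131.99 + $10.93 + $170.81 + $133.28 = $1,217.13
Net pay = $2,185.33 − $1,217.13 = $968.20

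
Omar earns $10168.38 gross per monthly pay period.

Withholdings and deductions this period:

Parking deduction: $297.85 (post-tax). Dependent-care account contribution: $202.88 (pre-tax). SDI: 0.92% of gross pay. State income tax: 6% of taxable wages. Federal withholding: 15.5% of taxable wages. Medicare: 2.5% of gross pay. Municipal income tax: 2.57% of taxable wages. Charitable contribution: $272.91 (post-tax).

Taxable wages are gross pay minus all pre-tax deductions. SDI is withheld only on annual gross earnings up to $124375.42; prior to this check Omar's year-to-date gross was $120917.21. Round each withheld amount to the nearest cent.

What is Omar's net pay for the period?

Dependent-care account contribution: $202.88
Taxable wages = $10168.38 − $202.88 = $9965.50
State income tax: $9965.50 × 0.06 = $597.93
Federal withholding: $9965.50 × 0.155 = $1544.65
Municipal income tax: $9965.50 × 0.0257 = $256.11
Medicare: $10168.38 × 0.025 = $254.21
SDI: only $124375.42 − $120917.21 = $3458.21 of this check is subject → $3458.21 × 0.0092 = $31.82
Parking deduction: $297.85
Charitable contribution: $272.91
Total deductions = $202.88 + $597.93 + $1544.65 + $256.11 + $254.21 + $31.82 + $297.85 + $272.91 = $3458.36
Net pay = $10168.38 − $3458.36 = $6710.02

$6710.02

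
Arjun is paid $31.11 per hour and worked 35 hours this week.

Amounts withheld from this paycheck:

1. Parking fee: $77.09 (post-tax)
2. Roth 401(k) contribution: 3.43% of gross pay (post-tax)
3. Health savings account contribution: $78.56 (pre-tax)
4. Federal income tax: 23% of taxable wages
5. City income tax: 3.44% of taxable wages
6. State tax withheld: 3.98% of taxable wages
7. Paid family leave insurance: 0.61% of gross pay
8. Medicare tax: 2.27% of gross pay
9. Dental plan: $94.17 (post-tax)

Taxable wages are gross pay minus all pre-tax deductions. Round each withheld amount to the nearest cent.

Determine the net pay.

$462.99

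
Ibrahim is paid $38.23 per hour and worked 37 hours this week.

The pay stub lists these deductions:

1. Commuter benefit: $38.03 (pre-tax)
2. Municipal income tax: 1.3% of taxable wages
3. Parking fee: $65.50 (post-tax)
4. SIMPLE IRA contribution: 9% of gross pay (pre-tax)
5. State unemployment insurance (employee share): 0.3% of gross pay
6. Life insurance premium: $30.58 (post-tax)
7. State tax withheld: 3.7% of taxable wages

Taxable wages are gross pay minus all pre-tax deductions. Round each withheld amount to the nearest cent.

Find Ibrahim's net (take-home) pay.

Gross pay: 37 × $38.23 = $1,414.51
Commuter benefit: $38.03
SIMPLE IRA contribution: $1,414.51 × 0.09 = $127.31
Pre-tax total = $38.03 + $127.31 = $165.34
Taxable wages = $1,414.51 − $165.34 = $1,249.17
Municipal income tax: $1,249.17 × 0.013 = $16.24
State tax withheld: $1,249.17 × 0.037 = $46.22
State unemployment insurance (employee share): $1,414.51 × 0.003 = $4.24
Parking fee: $65.50
Life insurance premium: $30.58
Total deductions = $38.03 + $127.31 + $16.24 + $46.22 + $4.24 + $65.50 + $30.58 = $328.12
Net pay = $1,414.51 − $328.12 = $1,086.39

$1,086.39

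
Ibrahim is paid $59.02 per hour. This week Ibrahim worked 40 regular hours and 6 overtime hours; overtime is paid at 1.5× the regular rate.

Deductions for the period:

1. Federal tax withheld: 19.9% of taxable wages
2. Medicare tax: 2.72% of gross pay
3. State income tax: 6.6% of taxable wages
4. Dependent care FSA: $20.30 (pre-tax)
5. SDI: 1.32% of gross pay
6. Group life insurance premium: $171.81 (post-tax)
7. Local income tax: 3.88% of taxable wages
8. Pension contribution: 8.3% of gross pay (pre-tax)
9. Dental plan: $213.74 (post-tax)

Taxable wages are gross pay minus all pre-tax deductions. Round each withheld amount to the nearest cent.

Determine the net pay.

$1,329.77

Regular pay: 40 × $59.02 = $2,360.80
Overtime pay: 6 × $59.02 × 1.5 = $531.18
Gross pay = $2,360.80 + $531.18 = $2,891.98
Dependent care FSA: $20.30
Pension contribution: $2,891.98 × 0.083 = $240.03
Pre-tax total = $20.30 + $240.03 = $260.33
Taxable wages = $2,891.98 − $260.33 = $2,631.65
Local income tax: $2,631.65 × 0.0388 = $102.11
Federal tax withheld: $2,631.65 × 0.199 = $523.70
State income tax: $2,631.65 × 0.066 = $173.69
Medicare tax: $2,891.98 × 0.0272 = $78.66
SDI: $2,891.98 × 0.0132 = $38.17
Group life insurance premium: $171.81
Dental plan: $213.74
Total deductions = $20.30 + $240.03 + $102.11 + $523.70 + $173.69 + $78.66 + $38.17 + $171.81 + $213.74 = $1,562.21
Net pay = $2,891.98 − $1,562.21 = $1,329.77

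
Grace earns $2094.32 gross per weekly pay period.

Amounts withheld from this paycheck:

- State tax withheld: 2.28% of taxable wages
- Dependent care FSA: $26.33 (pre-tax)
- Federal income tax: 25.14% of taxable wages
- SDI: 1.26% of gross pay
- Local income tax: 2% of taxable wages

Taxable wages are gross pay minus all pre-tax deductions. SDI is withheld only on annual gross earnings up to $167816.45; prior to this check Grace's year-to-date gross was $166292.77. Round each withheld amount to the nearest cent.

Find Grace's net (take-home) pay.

$1440.39

Dependent care FSA: $26.33
Taxable wages = $2094.32 − $26.33 = $2067.99
Local income tax: $2067.99 × 0.02 = $41.36
State tax withheld: $2067.99 × 0.0228 = $47.15
Federal income tax: $2067.99 × 0.2514 = $519.89
SDI: only $167816.45 − $166292.77 = $1523.68 of this check is subject → $1523.68 × 0.0126 = $19.20
Total deductions = $26.33 + $41.36 + $47.15 + $519.89 + $19.20 = $653.93
Net pay = $2094.32 − $653.93 = $1440.39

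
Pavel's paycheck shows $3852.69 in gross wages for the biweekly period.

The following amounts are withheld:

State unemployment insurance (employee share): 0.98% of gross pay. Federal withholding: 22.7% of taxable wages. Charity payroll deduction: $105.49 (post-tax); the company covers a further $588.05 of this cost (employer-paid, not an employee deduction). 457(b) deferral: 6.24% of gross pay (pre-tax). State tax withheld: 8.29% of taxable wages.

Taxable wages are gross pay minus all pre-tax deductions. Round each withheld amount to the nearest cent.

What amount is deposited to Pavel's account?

457(b) deferral: $3852.69 × 0.0624 = $240.41
Taxable wages = $3852.69 − $240.41 = $3612.28
Federal withholding: $3612.28 × 0.227 = $819.99
State tax withheld: $3612.28 × 0.0829 = $299.46
State unemployment insurance (employee share): $3852.69 × 0.0098 = $37.76
Charity payroll deduction: $105.49
(Employer's $588.05 toward charity payroll deduction is not withheld from the employee.)
Total deductions = $240.41 + $819.99 + $299.46 + $37.76 + $105.49 = $1503.11
Net pay = $3852.69 − $1503.11 = $2349.58

$2349.58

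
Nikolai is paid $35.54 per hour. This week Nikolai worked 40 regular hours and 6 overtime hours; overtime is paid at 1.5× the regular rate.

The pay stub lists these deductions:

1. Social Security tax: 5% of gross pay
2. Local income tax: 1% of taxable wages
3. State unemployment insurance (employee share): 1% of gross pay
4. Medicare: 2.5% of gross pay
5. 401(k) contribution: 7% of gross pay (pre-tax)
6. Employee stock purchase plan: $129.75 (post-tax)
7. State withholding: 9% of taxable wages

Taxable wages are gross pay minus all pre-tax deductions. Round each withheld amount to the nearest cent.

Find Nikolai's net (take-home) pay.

Regular pay: 40 × $35.54 = $1,421.60
Overtime pay: 6 × $35.54 × 1.5 = $319.86
Gross pay = $1,421.60 + $319.86 = $1,741.46
401(k) contribution: $1,741.46 × 0.07 = $121.90
Taxable wages = $1,741.46 − $121.90 = $1,619.56
State withholding: $1,619.56 × 0.09 = $145.76
Local income tax: $1,619.56 × 0.01 = $16.20
State unemployment insurance (employee share): $1,741.46 × 0.01 = $17.41
Medicare: $1,741.46 × 0.025 = $43.54
Social Security tax: $1,741.46 × 0.05 = $87.07
Employee stock purchase plan: $129.75
Total deductions = $121.90 + $145.76 + $16.20 + $17.41 + $43.54 + $87.07 + $129.75 = $561.63
Net pay = $1,741.46 − $561.63 = $1,179.83

$1,179.83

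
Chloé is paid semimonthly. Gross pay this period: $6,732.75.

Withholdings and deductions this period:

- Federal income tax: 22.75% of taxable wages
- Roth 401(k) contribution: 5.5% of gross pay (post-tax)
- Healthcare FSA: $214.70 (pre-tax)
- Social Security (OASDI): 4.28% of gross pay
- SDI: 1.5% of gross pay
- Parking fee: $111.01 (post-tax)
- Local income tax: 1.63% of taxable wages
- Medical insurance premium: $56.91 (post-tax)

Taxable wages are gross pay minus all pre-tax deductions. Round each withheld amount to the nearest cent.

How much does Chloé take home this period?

Healthcare FSA: $214.70
Taxable wages = $6,732.75 − $214.70 = $6,518.05
Federal income tax: $6,518.05 × 0.2275 = $1,482.86
Local income tax: $6,518.05 × 0.0163 = $106.24
Social Security (OASDI): $6,732.75 × 0.0428 = $288.16
SDI: $6,732.75 × 0.015 = $100.99
Parking fee: $111.01
Medical insurance premium: $56.91
Roth 401(k) contribution: $6,732.75 × 0.055 = $370.30
Total deductions = $214.70 + $1,482.86 + $106.24 + $288.16 + $100.99 + $111.01 + $56.91 + $370.30 = $2,731.17
Net pay = $6,732.75 − $2,731.17 = $4,001.58

$4,001.58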